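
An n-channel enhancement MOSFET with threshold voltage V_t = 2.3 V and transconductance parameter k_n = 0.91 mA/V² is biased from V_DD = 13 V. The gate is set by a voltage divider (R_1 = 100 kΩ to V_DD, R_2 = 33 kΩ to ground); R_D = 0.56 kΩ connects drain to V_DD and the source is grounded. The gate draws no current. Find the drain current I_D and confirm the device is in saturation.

I_D ≈ 0.39 mA

V_G = V_DD·R_2/(R_1+R_2) = 13×33/133 = 3.23 V. With the source grounded, V_GS = V_G = 3.23 V.
Assume saturation: I_D = (k_n/2)(V_GS − V_t)² = (0.91/2)×(3.23 − 2.3)² = 0.455×0.926² = 0.39 mA.
V_DS = V_DD − I_D·R_D = 13 − 0.39×0.56 = 12.8 V.
Saturation requires V_DS ≥ V_GS − V_t = 0.926 V; 12.8 ≥ 0.926 ✓.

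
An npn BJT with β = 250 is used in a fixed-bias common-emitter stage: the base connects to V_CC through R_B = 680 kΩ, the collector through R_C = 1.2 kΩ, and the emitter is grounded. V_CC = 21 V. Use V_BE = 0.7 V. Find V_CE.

Base loop: V_CC = I_B·R_B + V_BE, so I_B = (21 − 0.7)/680 kΩ = 0.0299 mA.
In the active region I_C = β·I_B = 250 × 0.0299 = 7.46 mA.
Collector loop: V_CE = V_CC − I_C·R_C = 21 − 7.46×1.2 = 12 V.
Since V_CE = 12 V > V_CE(sat) ≈ 0.2 V, the transistor is in the active region as assumed.

V_CE ≈ 12 V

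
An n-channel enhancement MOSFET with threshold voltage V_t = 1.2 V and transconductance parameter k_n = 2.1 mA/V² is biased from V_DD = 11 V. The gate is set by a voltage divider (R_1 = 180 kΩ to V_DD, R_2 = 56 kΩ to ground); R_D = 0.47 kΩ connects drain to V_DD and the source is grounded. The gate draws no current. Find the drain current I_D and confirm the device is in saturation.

V_G = V_DD·R_2/(R_1+R_2) = 11×56/236 = 2.61 V. With the source grounded, V_GS = V_G = 2.61 V.
Assume saturation: I_D = (k_n/2)(V_GS − V_t)² = (2.1/2)×(2.61 − 1.2)² = 1.05×1.41² = 2.09 mA.
V_DS = V_DD − I_D·R_D = 11 − 2.09×0.47 = 10 V.
Saturation requires V_DS ≥ V_GS − V_t = 1.41 V; 10 ≥ 1.41 ✓.

I_D ≈ 2.1 mA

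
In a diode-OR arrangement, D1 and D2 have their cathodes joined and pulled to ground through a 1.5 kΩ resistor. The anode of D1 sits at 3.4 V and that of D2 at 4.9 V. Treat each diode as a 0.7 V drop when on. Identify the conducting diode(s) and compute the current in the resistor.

Assume both conduct. Then node N would need to be at both 3.4−0.7 = 2.7 V and 4.9−0.7 = 4.2 V, which is impossible.
Assume only D2 conducts: V_N = 4.9 − 0.7 = 4.2 V, so I_R = 4.2/1.5 = 2.8 mA.
Check D1: its anode-to-cathode voltage is 3.4 − 4.2 = -0.8 V < 0.7 V, so it is off. The assumption is consistent.

Only D2 conducts; I_R ≈ 2.8 mA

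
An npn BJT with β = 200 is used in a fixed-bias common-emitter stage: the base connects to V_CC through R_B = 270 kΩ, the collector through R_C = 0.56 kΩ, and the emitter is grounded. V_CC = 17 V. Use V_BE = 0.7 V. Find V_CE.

V_CE ≈ 10 V

Base loop: V_CC = I_B·R_B + V_BE, so I_B = (17 − 0.7)/270 kΩ = 0.0604 mA.
In the active region I_C = β·I_B = 200 × 0.0604 = 12.1 mA.
Collector loop: V_CE = V_CC − I_C·R_C = 17 − 12.1×0.56 = 10.2 V.
Since V_CE = 10.2 V > V_CE(sat) ≈ 0.2 V, the transistor is in the active region as assumed.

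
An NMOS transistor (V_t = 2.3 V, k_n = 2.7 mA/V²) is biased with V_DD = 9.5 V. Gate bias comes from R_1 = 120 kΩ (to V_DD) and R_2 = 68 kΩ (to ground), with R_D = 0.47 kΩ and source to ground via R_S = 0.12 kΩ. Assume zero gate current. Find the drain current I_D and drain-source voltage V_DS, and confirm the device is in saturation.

V_G = V_DD·R_2/(R_1+R_2) = 9.5×68/188 = 3.44 V.
Assume saturation: I_D = (k_n/2)(V_GS − V_t)² with V_GS = V_G − I_D·R_S = 3.44 − 0.12·I_D.
Substituting gives 0.0194·I_D² − 1.37·I_D + 1.74 = 0, with roots I_D = 1.3 or 69.1 mA.
The root I_D = 69.1 mA gives V_GS = -4.85 V ≤ V_t, so take I_D = 1.3 mA.
Then V_GS = 3.28 V and V_DS = V_DD − I_D(R_D+R_S) = 9.5 − 1.3×0.59 = 8.73 V.
Saturation requires V_DS ≥ V_GS − V_t = 0.98 V; 8.73 ≥ 0.98 ✓.

I_D ≈ 1.3 mA, V_DS ≈ 8.7 V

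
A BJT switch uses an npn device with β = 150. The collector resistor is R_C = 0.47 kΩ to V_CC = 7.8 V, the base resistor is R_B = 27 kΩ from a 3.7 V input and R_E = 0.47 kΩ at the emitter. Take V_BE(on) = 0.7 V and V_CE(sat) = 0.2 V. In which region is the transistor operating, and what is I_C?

active; I_C ≈ 4.6 mA

Assume active. Base-emitter loop: I_B = (V_BB − V_BE)/(R_B + (β+1)R_E) = (3.7 − 0.7)/(27 + 151×0.47) = 0.0306 mA.
I_C = β·I_B = 150×0.0306 = 4.59 mA.
V_CE = V_CC − I_C·R_C − I_E·R_E = 7.8 − 4.59×0.47 − 4.62×0.47 = 3.47 V > V_CE(sat), so the active-region assumption holds.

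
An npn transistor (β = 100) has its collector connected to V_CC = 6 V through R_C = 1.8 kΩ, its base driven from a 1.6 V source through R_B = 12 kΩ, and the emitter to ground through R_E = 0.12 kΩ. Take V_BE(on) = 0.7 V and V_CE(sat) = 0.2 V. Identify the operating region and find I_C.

Assume active: I_B = (1.6 − 0.7)/(12 + 101×0.12) = 0.0373 mA, I_C = β·I_B = 3.73 mA.
Then V_CE = 6 − 3.73×1.8 − 3.77×0.12 = -1.17 V < 0.2 V — the active assumption fails.
Re-solve with V_CE = 0.2 V. KCL at the emitter: V_E/R_E = (V_BB−0.7−V_E)/R_B + (V_CC−0.2−V_E)/R_C, giving V_E = 0.367 V.
I_C = (V_CC − 0.2 − V_E)/R_C = (5.8 − 0.367)/1.8 = 3.02 mA.
Check: I_B = (0.9 − 0.367)/12 = 0.0444 mA, and β·I_B = 4.44 mA > I_C, confirming saturation.

saturation; I_C ≈ 3 mA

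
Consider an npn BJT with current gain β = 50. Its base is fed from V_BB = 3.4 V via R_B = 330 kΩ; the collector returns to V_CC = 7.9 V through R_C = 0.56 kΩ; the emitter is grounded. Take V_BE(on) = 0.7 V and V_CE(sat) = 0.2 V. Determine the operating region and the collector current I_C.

active; I_C ≈ 0.41 mA

Assume active. Base-emitter loop: I_B = (V_BB − V_BE)/R_B = (3.4 − 0.7)/330 = 0.00818 mA.
I_C = β·I_B = 50×0.00818 = 0.409 mA.
V_CE = V_CC − I_C·R_C = 7.9 − 0.409×0.56 = 7.67 V > V_CE(sat), so the active-region assumption holds.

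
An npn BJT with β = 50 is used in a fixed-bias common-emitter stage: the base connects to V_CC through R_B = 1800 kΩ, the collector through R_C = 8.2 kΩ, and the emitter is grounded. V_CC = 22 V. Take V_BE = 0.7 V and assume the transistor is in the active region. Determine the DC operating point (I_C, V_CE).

Base loop: V_CC = I_B·R_B + V_BE, so I_B = (22 − 0.7)/1800 kΩ = 0.0118 mA.
In the active region I_C = β·I_B = 50 × 0.0118 = 0.592 mA.
Collector loop: V_CE = V_CC − I_C·R_C = 22 − 0.592×8.2 = 17.1 V.
Since V_CE = 17.1 V > V_CE(sat) ≈ 0.2 V, the transistor is in the active region as assumed.

I_C ≈ 0.59 mA, V_CE ≈ 17 V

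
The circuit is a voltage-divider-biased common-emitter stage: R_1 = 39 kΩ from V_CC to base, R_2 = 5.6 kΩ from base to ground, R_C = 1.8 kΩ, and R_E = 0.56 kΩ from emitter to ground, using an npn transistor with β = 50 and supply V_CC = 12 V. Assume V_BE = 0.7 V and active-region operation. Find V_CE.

Thevenize the base divider: V_Th = V_CC·R_2/(R_1+R_2) = 12×5.6/44.6 = 1.51 V, R_Th = R_1‖R_2 = 4.9 kΩ.
Base-emitter loop: V_Th = I_B·R_Th + V_BE + (β+1)I_B·R_E, so I_B = (1.51 − 0.7) / (4.9 + 51×0.56) = 0.0241 mA.
I_C = β·I_B = 50×0.0241 = 1.21 mA, and I_E = (β+1)I_B = 1.23 mA.
V_CE = V_CC − I_C·R_C − I_E·R_E = 12 − 1.21×1.8 − 1.23×0.56 = 9.14 V.
V_CE = 9.14 V > 0.2 V confirms active-region operation.

V_CE ≈ 9.1 V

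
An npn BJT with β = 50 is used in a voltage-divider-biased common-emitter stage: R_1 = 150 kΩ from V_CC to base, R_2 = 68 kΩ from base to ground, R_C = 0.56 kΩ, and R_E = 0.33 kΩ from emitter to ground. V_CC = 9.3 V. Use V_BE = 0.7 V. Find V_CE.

V_CE ≈ 7.7 V

Thevenize the base divider: V_Th = V_CC·R_2/(R_1+R_2) = 9.3×68/218 = 2.9 V, R_Th = R_1‖R_2 = 46.8 kΩ.
Base-emitter loop: V_Th = I_B·R_Th + V_BE + (β+1)I_B·R_E, so I_B = (2.9 − 0.7) / (46.8 + 51×0.33) = 0.0346 mA.
I_C = β·I_B = 50×0.0346 = 1.73 mA, and I_E = (β+1)I_B = 1.76 mA.
V_CE = V_CC − I_C·R_C − I_E·R_E = 9.3 − 1.73×0.56 − 1.76×0.33 = 7.75 V.
V_CE = 7.75 V > 0.2 V confirms active-region operation.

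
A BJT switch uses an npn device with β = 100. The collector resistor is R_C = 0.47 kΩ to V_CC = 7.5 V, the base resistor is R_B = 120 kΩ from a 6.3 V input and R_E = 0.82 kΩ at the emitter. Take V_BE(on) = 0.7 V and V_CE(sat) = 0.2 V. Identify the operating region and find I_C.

Assume active. Base-emitter loop: I_B = (V_BB − V_BE)/(R_B + (β+1)R_E) = (6.3 − 0.7)/(120 + 101×0.82) = 0.0276 mA.
I_C = β·I_B = 100×0.0276 = 2.76 mA.
V_CE = V_CC − I_C·R_C − I_E·R_E = 7.5 − 2.76×0.47 − 2.79×0.82 = 3.92 V > V_CE(sat), so the active-region assumption holds.

active; I_C ≈ 2.8 mA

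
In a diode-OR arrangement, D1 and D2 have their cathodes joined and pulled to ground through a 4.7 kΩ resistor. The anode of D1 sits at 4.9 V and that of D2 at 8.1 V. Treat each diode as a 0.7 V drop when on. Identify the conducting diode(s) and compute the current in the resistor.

Only D2 conducts; I_R ≈ 1.6 mA

Assume both conduct. Then node N would need to be at both 4.9−0.7 = 4.2 V and 8.1−0.7 = 7.4 V, which is impossible.
Assume only D2 conducts: V_N = 8.1 − 0.7 = 7.4 V, so I_R = 7.4/4.7 = 1.57 mA.
Check D1: its anode-to-cathode voltage is 4.9 − 7.4 = -2.5 V < 0.7 V, so it is off. The assumption is consistent.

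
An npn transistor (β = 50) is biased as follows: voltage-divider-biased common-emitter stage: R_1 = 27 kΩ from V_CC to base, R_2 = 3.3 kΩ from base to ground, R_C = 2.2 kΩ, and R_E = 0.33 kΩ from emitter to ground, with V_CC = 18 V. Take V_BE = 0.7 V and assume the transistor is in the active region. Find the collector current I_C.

Thevenize the base divider: V_Th = V_CC·R_2/(R_1+R_2) = 18×3.3/30.3 = 1.96 V, R_Th = R_1‖R_2 = 2.94 kΩ.
Base-emitter loop: V_Th = I_B·R_Th + V_BE + (β+1)I_B·R_E, so I_B = (1.96 − 0.7) / (2.94 + 51×0.33) = 0.0638 mA.
I_C = β·I_B = 50×0.0638 = 3.19 mA, and I_E = (β+1)I_B = 3.25 mA.
V_CE = V_CC − I_C·R_C − I_E·R_E = 18 − 3.19×2.2 − 3.25×0.33 = 9.91 V.
V_CE = 9.91 V > 0.2 V confirms active-region operation.

I_C ≈ 3.2 mA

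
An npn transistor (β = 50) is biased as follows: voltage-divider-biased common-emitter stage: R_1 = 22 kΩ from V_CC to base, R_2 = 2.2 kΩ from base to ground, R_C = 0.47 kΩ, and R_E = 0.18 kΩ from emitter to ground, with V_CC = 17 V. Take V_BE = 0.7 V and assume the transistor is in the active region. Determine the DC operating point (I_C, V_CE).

Thevenize the base divider: V_Th = V_CC·R_2/(R_1+R_2) = 17×2.2/24.2 = 1.55 V, R_Th = R_1‖R_2 = 2 kΩ.
Base-emitter loop: V_Th = I_B·R_Th + V_BE + (β+1)I_B·R_E, so I_B = (1.55 − 0.7) / (2 + 51×0.18) = 0.0756 mA.
I_C = β·I_B = 50×0.0756 = 3.78 mA, and I_E = (β+1)I_B = 3.86 mA.
V_CE = V_CC − I_C·R_C − I_E·R_E = 17 − 3.78×0.47 − 3.86×0.18 = 14.5 V.
V_CE = 14.5 V > 0.2 V confirms active-region operation.

I_C ≈ 3.8 mA, V_CE ≈ 15 V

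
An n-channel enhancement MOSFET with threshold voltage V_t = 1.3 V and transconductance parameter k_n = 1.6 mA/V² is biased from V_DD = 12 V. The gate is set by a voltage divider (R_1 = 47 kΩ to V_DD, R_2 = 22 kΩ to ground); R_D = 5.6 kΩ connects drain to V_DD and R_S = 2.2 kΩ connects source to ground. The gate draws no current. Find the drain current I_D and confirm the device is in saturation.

V_G = V_DD·R_2/(R_1+R_2) = 12×22/69 = 3.83 V.
Assume saturation: I_D = (k_n/2)(V_GS − V_t)² with V_GS = V_G − I_D·R_S = 3.83 − 2.2·I_D.
Substituting gives 3.87·I_D² − 9.89·I_D + 5.1 = 0, with roots I_D = 0.718 or 1.84 mA.
The root I_D = 1.84 mA gives V_GS = -0.215 V ≤ V_t, so take I_D = 0.718 mA.
Then V_GS = 2.25 V and V_DS = V_DD − I_D(R_D+R_S) = 12 − 0.718×7.8 = 6.4 V.
Saturation requires V_DS ≥ V_GS − V_t = 0.947 V; 6.4 ≥ 0.947 ✓.

I_D ≈ 0.72 mA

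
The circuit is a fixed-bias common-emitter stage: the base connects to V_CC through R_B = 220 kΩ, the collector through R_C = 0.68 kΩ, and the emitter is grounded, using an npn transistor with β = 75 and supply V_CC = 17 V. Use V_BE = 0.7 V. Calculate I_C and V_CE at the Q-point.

Base loop: V_CC = I_B·R_B + V_BE, so I_B = (17 − 0.7)/220 kΩ = 0.0741 mA.
In the active region I_C = β·I_B = 75 × 0.0741 = 5.56 mA.
Collector loop: V_CE = V_CC − I_C·R_C = 17 − 5.56×0.68 = 13.2 V.
Since V_CE = 13.2 V > V_CE(sat) ≈ 0.2 V, the transistor is in the active region as assumed.

I_C ≈ 5.6 mA, V_CE ≈ 13 V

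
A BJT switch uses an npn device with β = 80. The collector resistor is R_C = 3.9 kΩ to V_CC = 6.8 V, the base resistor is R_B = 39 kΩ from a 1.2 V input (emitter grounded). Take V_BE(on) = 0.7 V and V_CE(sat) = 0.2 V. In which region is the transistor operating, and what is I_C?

Assume active. Base-emitter loop: I_B = (V_BB − V_BE)/R_B = (1.2 − 0.7)/39 = 0.0128 mA.
I_C = β·I_B = 80×0.0128 = 1.03 mA.
V_CE = V_CC − I_C·R_C = 6.8 − 1.03×3.9 = 2.8 V > V_CE(sat), so the active-region assumption holds.

active; I_C ≈ 1 mA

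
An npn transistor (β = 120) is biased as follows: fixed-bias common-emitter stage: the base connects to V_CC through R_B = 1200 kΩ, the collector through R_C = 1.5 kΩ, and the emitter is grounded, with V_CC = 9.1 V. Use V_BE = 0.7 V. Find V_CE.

Base loop: V_CC = I_B·R_B + V_BE, so I_B = (9.1 − 0.7)/1200 kΩ = 0.007 mA.
In the active region I_C = β·I_B = 120 × 0.007 = 0.84 mA.
Collector loop: V_CE = V_CC − I_C·R_C = 9.1 − 0.84×1.5 = 7.84 V.
Since V_CE = 7.84 V > V_CE(sat) ≈ 0.2 V, the transistor is in the active region as assumed.

V_CE ≈ 7.8 V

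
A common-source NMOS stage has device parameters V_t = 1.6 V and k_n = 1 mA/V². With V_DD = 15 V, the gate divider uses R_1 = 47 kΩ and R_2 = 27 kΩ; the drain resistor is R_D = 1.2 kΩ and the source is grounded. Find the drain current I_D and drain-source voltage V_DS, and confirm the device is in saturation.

I_D ≈ 7.5 mA, V_DS ≈ 6 V

V_G = V_DD·R_2/(R_1+R_2) = 15×27/74 = 5.47 V. With the source grounded, V_GS = V_G = 5.47 V.
Assume saturation: I_D = (k_n/2)(V_GS − V_t)² = (1/2)×(5.47 − 1.6)² = 0.5×3.87² = 7.5 mA.
V_DS = V_DD − I_D·R_D = 15 − 7.5×1.2 = 6 V.
Saturation requires V_DS ≥ V_GS − V_t = 3.87 V; 6 ≥ 3.87 ✓.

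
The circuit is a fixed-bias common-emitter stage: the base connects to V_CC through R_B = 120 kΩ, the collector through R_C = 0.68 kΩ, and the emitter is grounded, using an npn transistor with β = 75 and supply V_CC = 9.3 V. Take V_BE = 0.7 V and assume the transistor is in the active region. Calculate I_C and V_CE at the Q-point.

I_C ≈ 5.4 mA, V_CE ≈ 5.6 V

Base loop: V_CC = I_B·R_B + V_BE, so I_B = (9.3 − 0.7)/120 kΩ = 0.0717 mA.
In the active region I_C = β·I_B = 75 × 0.0717 = 5.38 mA.
Collector loop: V_CE = V_CC − I_C·R_C = 9.3 − 5.38×0.68 = 5.64 V.
Since V_CE = 5.64 V > V_CE(sat) ≈ 0.2 V, the transistor is in the active region as assumed.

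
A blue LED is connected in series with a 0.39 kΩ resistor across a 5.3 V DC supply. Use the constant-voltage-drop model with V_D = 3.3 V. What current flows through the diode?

KVL around the loop: 5.3 = V_D + I·R = 3.3 + I × 0.39 kΩ.
So I = (5.3 − 3.3) / 0.39 kΩ = 2 / 0.39 = 5.13 mA.

I ≈ 5.1 mA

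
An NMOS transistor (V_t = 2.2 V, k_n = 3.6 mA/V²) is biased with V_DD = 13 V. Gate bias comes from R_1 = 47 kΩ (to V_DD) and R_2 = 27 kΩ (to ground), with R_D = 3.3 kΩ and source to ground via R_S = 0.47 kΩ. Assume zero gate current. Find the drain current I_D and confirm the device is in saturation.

I_D ≈ 2.8 mA

V_G = V_DD·R_2/(R_1+R_2) = 13×27/74 = 4.74 V.
Assume saturation: I_D = (k_n/2)(V_GS − V_t)² with V_GS = V_G − I_D·R_S = 4.74 − 0.47·I_D.
Substituting gives 0.398·I_D² − 5.3·I_D + 11.6 = 0, with roots I_D = 2.77 or 10.6 mA.
The root I_D = 10.6 mA gives V_GS = -0.223 V ≤ V_t, so take I_D = 2.77 mA.
Then V_GS = 3.44 V and V_DS = V_DD − I_D(R_D+R_S) = 13 − 2.77×3.77 = 2.55 V.
Saturation requires V_DS ≥ V_GS − V_t = 1.24 V; 2.55 ≥ 1.24 ✓.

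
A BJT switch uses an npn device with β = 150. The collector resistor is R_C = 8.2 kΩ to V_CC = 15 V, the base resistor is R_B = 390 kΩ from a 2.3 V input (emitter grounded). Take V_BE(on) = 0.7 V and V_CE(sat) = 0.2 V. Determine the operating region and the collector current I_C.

Assume active. Base-emitter loop: I_B = (V_BB − V_BE)/R_B = (2.3 − 0.7)/390 = 0.0041 mA.
I_C = β·I_B = 150×0.0041 = 0.615 mA.
V_CE = V_CC − I_C·R_C = 15 − 0.615×8.2 = 9.95 V > V_CE(sat), so the active-region assumption holds.

active; I_C ≈ 0.62 mA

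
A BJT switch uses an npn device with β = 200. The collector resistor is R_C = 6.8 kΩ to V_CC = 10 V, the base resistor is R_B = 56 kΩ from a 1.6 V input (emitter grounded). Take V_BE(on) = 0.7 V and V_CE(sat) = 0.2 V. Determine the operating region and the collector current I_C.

Assume active: I_B = (1.6 − 0.7)/56 = 0.0161 mA, giving I_C = β·I_B = 3.21 mA.
But then V_CE = 10 − 3.21×6.8 = -11.9 V < V_CE(sat) = 0.2 V — impossible in the active region.
So the transistor is saturated. With V_CE = 0.2 V, I_C = (V_CC − 0.2)/R_C = 9.8/6.8 = 1.44 mA.
Check: β·I_B = 3.21 mA > I_C = 1.44 mA, confirming saturation.

saturation; I_C ≈ 1.4 mA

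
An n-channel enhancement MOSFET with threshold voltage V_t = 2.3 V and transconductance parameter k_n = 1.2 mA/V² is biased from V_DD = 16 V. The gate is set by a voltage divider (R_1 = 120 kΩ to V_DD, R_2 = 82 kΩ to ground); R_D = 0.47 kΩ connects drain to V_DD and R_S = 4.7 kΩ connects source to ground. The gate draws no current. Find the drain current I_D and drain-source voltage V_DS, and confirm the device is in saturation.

V_G = V_DD·R_2/(R_1+R_2) = 16×82/202 = 6.5 V.
Assume saturation: I_D = (k_n/2)(V_GS − V_t)² with V_GS = V_G − I_D·R_S = 6.5 − 4.7·I_D.
Substituting gives 13.3·I_D² − 24.7·I_D + 10.6 = 0, with roots I_D = 0.668 or 1.19 mA.
The root I_D = 1.19 mA gives V_GS = 0.89 V ≤ V_t, so take I_D = 0.668 mA.
Then V_GS = 3.36 V and V_DS = V_DD − I_D(R_D+R_S) = 16 − 0.668×5.17 = 12.5 V.
Saturation requires V_DS ≥ V_GS − V_t = 1.06 V; 12.5 ≥ 1.06 ✓.

I_D ≈ 0.67 mA, V_DS ≈ 13 V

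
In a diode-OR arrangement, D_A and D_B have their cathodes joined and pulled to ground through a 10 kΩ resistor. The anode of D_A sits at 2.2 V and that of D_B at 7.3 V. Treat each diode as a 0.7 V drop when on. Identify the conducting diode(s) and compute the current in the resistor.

Only D_B conducts; I_R ≈ 0.66 mA

Assume both conduct. Then node N would need to be at both 2.2−0.7 = 1.5 V and 7.3−0.7 = 6.6 V, which is impossible.
Assume only D_B conducts: V_N = 7.3 − 0.7 = 6.6 V, so I_R = 6.6/10 = 0.66 mA.
Check D_A: its anode-to-cathode voltage is 2.2 − 6.6 = -4.4 V < 0.7 V, so it is off. The assumption is consistent.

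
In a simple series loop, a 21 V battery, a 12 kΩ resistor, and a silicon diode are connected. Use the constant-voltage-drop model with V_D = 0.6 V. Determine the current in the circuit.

KVL around the loop: 21 = V_D + I·R = 0.6 + I × 12 kΩ.
So I = (21 − 0.6) / 12 kΩ = 20.4 / 12 = 1.7 mA.

I ≈ 1.7 mA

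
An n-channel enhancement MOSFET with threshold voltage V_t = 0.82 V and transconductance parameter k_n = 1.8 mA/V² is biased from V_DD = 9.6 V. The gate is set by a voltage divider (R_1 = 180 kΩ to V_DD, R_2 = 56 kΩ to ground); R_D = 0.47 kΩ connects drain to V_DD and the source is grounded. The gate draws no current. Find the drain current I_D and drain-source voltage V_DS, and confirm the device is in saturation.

I_D ≈ 1.9 mA, V_DS ≈ 8.7 V

V_G = V_DD·R_2/(R_1+R_2) = 9.6×56/236 = 2.28 V. With the source grounded, V_GS = V_G = 2.28 V.
Assume saturation: I_D = (k_n/2)(V_GS − V_t)² = (1.8/2)×(2.28 − 0.82)² = 0.9×1.46² = 1.91 mA.
V_DS = V_DD − I_D·R_D = 9.6 − 1.91×0.47 = 8.7 V.
Saturation requires V_DS ≥ V_GS − V_t = 1.46 V; 8.7 ≥ 1.46 ✓.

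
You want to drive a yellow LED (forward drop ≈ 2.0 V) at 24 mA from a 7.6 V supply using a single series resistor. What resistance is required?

The resistor drops V_S − V_D = 7.6 − 2.0 = 5.6 V at 24 mA.
R = 5.6 V / 24 mA = 0.233 kΩ.

R ≈ 0.23 kΩ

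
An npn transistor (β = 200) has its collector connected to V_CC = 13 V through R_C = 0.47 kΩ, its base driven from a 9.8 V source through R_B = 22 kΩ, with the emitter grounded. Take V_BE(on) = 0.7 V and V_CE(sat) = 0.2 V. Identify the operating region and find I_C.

saturation; I_C ≈ 27 mA

Assume active: I_B = (9.8 − 0.7)/22 = 0.414 mA, giving I_C = β·I_B = 82.7 mA.
But then V_CE = 13 − 82.7×0.47 = -25.9 V < V_CE(sat) = 0.2 V — impossible in the active region.
So the transistor is saturated. With V_CE = 0.2 V, I_C = (V_CC − 0.2)/R_C = 12.8/0.47 = 27.2 mA.
Check: β·I_B = 82.7 mA > I_C = 27.2 mA, confirming saturation.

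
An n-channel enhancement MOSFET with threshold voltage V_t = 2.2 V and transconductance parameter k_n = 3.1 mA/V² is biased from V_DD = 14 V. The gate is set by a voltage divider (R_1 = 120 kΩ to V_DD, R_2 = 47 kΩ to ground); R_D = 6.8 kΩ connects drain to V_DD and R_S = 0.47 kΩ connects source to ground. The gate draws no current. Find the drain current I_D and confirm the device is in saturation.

V_G = V_DD·R_2/(R_1+R_2) = 14×47/167 = 3.94 V.
Assume saturation: I_D = (k_n/2)(V_GS − V_t)² with V_GS = V_G − I_D·R_S = 3.94 − 0.47·I_D.
Substituting gives 0.342·I_D² − 3.54·I_D + 4.69 = 0, with roots I_D = 1.56 or 8.76 mA.
The root I_D = 8.76 mA gives V_GS = -0.177 V ≤ V_t, so take I_D = 1.56 mA.
Then V_GS = 3.2 V and V_DS = V_DD − I_D(R_D+R_S) = 14 − 1.56×7.27 = 2.62 V.
Saturation requires V_DS ≥ V_GS − V_t = 1 V; 2.62 ≥ 1 ✓.

I_D ≈ 1.6 mA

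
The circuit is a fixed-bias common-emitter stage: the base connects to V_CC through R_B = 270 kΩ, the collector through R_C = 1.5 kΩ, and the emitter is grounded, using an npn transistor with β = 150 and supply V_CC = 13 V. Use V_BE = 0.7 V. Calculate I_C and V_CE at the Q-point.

Base loop: V_CC = I_B·R_B + V_BE, so I_B = (13 − 0.7)/270 kΩ = 0.0456 mA.
In the active region I_C = β·I_B = 150 × 0.0456 = 6.83 mA.
Collector loop: V_CE = V_CC − I_C·R_C = 13 − 6.83×1.5 = 2.75 V.
Since V_CE = 2.75 V > V_CE(sat) ≈ 0.2 V, the transistor is in the active region as assumed.

I_C ≈ 6.8 mA, V_CE ≈ 2.8 V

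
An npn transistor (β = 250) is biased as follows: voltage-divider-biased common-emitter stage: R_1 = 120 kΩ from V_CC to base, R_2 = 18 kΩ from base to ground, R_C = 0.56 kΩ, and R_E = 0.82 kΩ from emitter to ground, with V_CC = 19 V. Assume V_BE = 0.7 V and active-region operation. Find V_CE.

V_CE ≈ 16 V

Thevenize the base divider: V_Th = V_CC·R_2/(R_1+R_2) = 19×18/138 = 2.48 V, R_Th = R_1‖R_2 = 15.7 kΩ.
Base-emitter loop: V_Th = I_B·R_Th + V_BE + (β+1)I_B·R_E, so I_B = (2.48 − 0.7) / (15.7 + 251×0.82) = 0.00803 mA.
I_C = β·I_B = 250×0.00803 = 2.01 mA, and I_E = (β+1)I_B = 2.02 mA.
V_CE = V_CC − I_C·R_C − I_E·R_E = 19 − 2.01×0.56 − 2.02×0.82 = 16.2 V.
V_CE = 16.2 V > 0.2 V confirms active-region operation.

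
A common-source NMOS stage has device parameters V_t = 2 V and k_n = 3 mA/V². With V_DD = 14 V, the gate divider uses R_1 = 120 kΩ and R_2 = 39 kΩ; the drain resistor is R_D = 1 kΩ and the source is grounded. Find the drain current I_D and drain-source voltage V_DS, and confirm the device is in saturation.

I_D ≈ 3.1 mA, V_DS ≈ 11 V

V_G = V_DD·R_2/(R_1+R_2) = 14×39/159 = 3.43 V. With the source grounded, V_GS = V_G = 3.43 V.
Assume saturation: I_D = (k_n/2)(V_GS − V_t)² = (3/2)×(3.43 − 2)² = 1.5×1.43² = 3.08 mA.
V_DS = V_DD − I_D·R_D = 14 − 3.08×1 = 10.9 V.
Saturation requires V_DS ≥ V_GS − V_t = 1.43 V; 10.9 ≥ 1.43 ✓.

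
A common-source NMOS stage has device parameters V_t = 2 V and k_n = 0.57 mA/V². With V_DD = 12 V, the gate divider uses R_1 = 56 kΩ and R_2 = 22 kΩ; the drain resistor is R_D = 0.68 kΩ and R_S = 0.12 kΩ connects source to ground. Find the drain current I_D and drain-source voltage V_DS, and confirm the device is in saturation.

I_D ≈ 0.5 mA, V_DS ≈ 12 V

V_G = V_DD·R_2/(R_1+R_2) = 12×22/78 = 3.38 V.
Assume saturation: I_D = (k_n/2)(V_GS − V_t)² with V_GS = V_G − I_D·R_S = 3.38 − 0.12·I_D.
Substituting gives 0.0041·I_D² − 1.09·I_D + 0.546 = 0, with roots I_D = 0.5 or 266 mA.
The root I_D = 266 mA gives V_GS = -28.6 V ≤ V_t, so take I_D = 0.5 mA.
Then V_GS = 3.32 V and V_DS = V_DD − I_D(R_D+R_S) = 12 − 0.5×0.8 = 11.6 V.
Saturation requires V_DS ≥ V_GS − V_t = 1.32 V; 11.6 ≥ 1.32 ✓.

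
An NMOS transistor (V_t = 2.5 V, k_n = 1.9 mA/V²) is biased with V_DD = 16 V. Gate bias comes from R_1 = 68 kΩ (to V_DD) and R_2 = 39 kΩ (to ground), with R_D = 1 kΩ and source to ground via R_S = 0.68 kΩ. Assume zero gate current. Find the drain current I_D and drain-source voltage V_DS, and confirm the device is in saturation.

V_G = V_DD·R_2/(R_1+R_2) = 16×39/107 = 5.83 V.
Assume saturation: I_D = (k_n/2)(V_GS − V_t)² with V_GS = V_G − I_D·R_S = 5.83 − 0.68·I_D.
Substituting gives 0.439·I_D² − 5.3·I_D + 10.5 = 0, with roots I_D = 2.51 or 9.57 mA.
The root I_D = 9.57 mA gives V_GS = -0.673 V ≤ V_t, so take I_D = 2.51 mA.
Then V_GS = 4.13 V and V_DS = V_DD − I_D(R_D+R_S) = 16 − 2.51×1.68 = 11.8 V.
Saturation requires V_DS ≥ V_GS − V_t = 1.63 V; 11.8 ≥ 1.63 ✓.

I_D ≈ 2.5 mA, V_DS ≈ 12 V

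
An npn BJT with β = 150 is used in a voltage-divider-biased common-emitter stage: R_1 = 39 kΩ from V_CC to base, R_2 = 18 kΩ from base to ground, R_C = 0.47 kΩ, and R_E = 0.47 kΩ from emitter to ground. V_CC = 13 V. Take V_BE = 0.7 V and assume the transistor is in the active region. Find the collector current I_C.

I_C ≈ 6.1 mA

Thevenize the base divider: V_Th = V_CC·R_2/(R_1+R_2) = 13×18/57 = 4.11 V, R_Th = R_1‖R_2 = 12.3 kΩ.
Base-emitter loop: V_Th = I_B·R_Th + V_BE + (β+1)I_B·R_E, so I_B = (4.11 − 0.7) / (12.3 + 151×0.47) = 0.0409 mA.
I_C = β·I_B = 150×0.0409 = 6.13 mA, and I_E = (β+1)I_B = 6.17 mA.
V_CE = V_CC − I_C·R_C − I_E·R_E = 13 − 6.13×0.47 − 6.17×0.47 = 7.22 V.
V_CE = 7.22 V > 0.2 V confirms active-region operation.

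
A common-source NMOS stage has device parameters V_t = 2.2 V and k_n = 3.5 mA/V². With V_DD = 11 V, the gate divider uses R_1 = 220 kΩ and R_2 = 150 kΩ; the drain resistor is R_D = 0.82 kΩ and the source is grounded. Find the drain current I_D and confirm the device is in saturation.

V_G = V_DD·R_2/(R_1+R_2) = 11×150/370 = 4.46 V. With the source grounded, V_GS = V_G = 4.46 V.
Assume saturation: I_D = (k_n/2)(V_GS − V_t)² = (3.5/2)×(4.46 − 2.2)² = 1.75×2.26² = 8.93 mA.
V_DS = V_DD − I_D·R_D = 11 − 8.93×0.82 = 3.67 V.
Saturation requires V_DS ≥ V_GS − V_t = 2.26 V; 3.67 ≥ 2.26 ✓.

I_D ≈ 8.9 mA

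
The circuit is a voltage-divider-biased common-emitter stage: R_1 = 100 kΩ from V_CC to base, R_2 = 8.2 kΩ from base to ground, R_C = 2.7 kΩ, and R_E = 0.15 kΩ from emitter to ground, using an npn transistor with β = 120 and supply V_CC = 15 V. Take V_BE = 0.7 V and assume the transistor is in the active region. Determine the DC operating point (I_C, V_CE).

I_C ≈ 2 mA, V_CE ≈ 9.2 V

Thevenize the base divider: V_Th = V_CC·R_2/(R_1+R_2) = 15×8.2/108 = 1.14 V, R_Th = R_1‖R_2 = 7.58 kΩ.
Base-emitter loop: V_Th = I_B·R_Th + V_BE + (β+1)I_B·R_E, so I_B = (1.14 − 0.7) / (7.58 + 121×0.15) = 0.017 mA.
I_C = β·I_B = 120×0.017 = 2.04 mA, and I_E = (β+1)I_B = 2.05 mA.
V_CE = V_CC − I_C·R_C − I_E·R_E = 15 − 2.04×2.7 − 2.05×0.15 = 9.19 V.
V_CE = 9.19 V > 0.2 V confirms active-region operation.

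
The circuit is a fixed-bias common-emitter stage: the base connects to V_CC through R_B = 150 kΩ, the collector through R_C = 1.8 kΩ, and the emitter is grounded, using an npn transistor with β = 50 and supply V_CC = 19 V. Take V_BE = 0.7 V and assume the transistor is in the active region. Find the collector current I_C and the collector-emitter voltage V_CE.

Base loop: V_CC = I_B·R_B + V_BE, so I_B = (19 − 0.7)/150 kΩ = 0.122 mA.
In the active region I_C = β·I_B = 50 × 0.122 = 6.1 mA.
Collector loop: V_CE = V_CC − I_C·R_C = 19 − 6.1×1.8 = 8.02 V.
Since V_CE = 8.02 V > V_CE(sat) ≈ 0.2 V, the transistor is in the active region as assumed.

I_C ≈ 6.1 mA, V_CE ≈ 8 V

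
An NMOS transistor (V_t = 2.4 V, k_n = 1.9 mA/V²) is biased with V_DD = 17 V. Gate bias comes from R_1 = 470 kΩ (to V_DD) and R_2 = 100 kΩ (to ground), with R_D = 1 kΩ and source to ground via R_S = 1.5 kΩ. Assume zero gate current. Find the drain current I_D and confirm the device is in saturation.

V_G = V_DD·R_2/(R_1+R_2) = 17×100/570 = 2.98 V.
Assume saturation: I_D = (k_n/2)(V_GS − V_t)² with V_GS = V_G − I_D·R_S = 2.98 − 1.5·I_D.
Substituting gives 2.14·I_D² − 2.66·I_D + 0.322 = 0, with roots I_D = 0.136 or 1.11 mA.
The root I_D = 1.11 mA gives V_GS = 1.32 V ≤ V_t, so take I_D = 0.136 mA.
Then V_GS = 2.78 V and V_DS = V_DD − I_D(R_D+R_S) = 17 − 0.136×2.5 = 16.7 V.
Saturation requires V_DS ≥ V_GS − V_t = 0.378 V; 16.7 ≥ 0.378 ✓.

I_D ≈ 0.14 mA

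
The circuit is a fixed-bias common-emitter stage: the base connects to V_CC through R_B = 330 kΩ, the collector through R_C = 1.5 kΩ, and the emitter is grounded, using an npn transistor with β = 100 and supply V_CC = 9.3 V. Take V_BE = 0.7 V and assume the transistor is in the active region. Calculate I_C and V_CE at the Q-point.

Base loop: V_CC = I_B·R_B + V_BE, so I_B = (9.3 − 0.7)/330 kΩ = 0.0261 mA.
In the active region I_C = β·I_B = 100 × 0.0261 = 2.61 mA.
Collector loop: V_CE = V_CC − I_C·R_C = 9.3 − 2.61×1.5 = 5.39 V.
Since V_CE = 5.39 V > V_CE(sat) ≈ 0.2 V, the transistor is in the active region as assumed.

I_C ≈ 2.6 mA, V_CE ≈ 5.4 V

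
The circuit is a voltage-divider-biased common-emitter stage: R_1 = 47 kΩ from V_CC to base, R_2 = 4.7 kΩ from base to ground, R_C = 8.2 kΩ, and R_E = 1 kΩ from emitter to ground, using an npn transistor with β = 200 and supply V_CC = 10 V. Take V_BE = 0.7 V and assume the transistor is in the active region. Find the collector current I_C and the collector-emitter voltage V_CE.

Thevenize the base divider: V_Th = V_CC·R_2/(R_1+R_2) = 10×4.7/51.7 = 0.909 V, R_Th = R_1‖R_2 = 4.27 kΩ.
Base-emitter loop: V_Th = I_B·R_Th + V_BE + (β+1)I_B·R_E, so I_B = (0.909 − 0.7) / (4.27 + 201×1) = 0.00102 mA.
I_C = β·I_B = 200×0.00102 = 0.204 mA, and I_E = (β+1)I_B = 0.205 mA.
V_CE = V_CC − I_C·R_C − I_E·R_E = 10 − 0.204×8.2 − 0.205×1 = 8.12 V.
V_CE = 8.12 V > 0.2 V confirms active-region operation.

I_C ≈ 0.2 mA, V_CE ≈ 8.1 V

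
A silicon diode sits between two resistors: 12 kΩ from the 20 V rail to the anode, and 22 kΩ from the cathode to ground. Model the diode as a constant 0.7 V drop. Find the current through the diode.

The two resistors are in series with the diode, so KVL gives 20 = I·12 + 0.7 + I·22.
I = (20 − 0.7) / (12 + 22) kΩ = 19.3 / 34 = 0.568 mA.

I ≈ 0.57 mA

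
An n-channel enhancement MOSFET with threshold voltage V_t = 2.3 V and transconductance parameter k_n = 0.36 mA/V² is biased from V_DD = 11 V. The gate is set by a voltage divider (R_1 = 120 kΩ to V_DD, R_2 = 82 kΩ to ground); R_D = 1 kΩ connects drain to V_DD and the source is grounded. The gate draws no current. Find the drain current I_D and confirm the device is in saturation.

I_D ≈ 0.84 mA

V_G = V_DD·R_2/(R_1+R_2) = 11×82/202 = 4.47 V. With the source grounded, V_GS = V_G = 4.47 V.
Assume saturation: I_D = (k_n/2)(V_GS − V_t)² = (0.36/2)×(4.47 − 2.3)² = 0.18×2.17² = 0.844 mA.
V_DS = V_DD − I_D·R_D = 11 − 0.844×1 = 10.2 V.
Saturation requires V_DS ≥ V_GS − V_t = 2.17 V; 10.2 ≥ 2.17 ✓.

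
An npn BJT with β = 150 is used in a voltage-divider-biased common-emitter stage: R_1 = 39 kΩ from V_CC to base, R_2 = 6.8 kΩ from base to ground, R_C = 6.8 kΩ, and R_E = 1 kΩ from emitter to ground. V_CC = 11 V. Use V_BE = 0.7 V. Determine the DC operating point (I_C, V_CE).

Thevenize the base divider: V_Th = V_CC·R_2/(R_1+R_2) = 11×6.8/45.8 = 1.63 V, R_Th = R_1‖R_2 = 5.79 kΩ.
Base-emitter loop: V_Th = I_B·R_Th + V_BE + (β+1)I_B·R_E, so I_B = (1.63 − 0.7) / (5.79 + 151×1) = 0.00595 mA.
I_C = β·I_B = 150×0.00595 = 0.893 mA, and I_E = (β+1)I_B = 0.899 mA.
V_CE = V_CC − I_C·R_C − I_E·R_E = 11 − 0.893×6.8 − 0.899×1 = 4.03 V.
V_CE = 4.03 V > 0.2 V confirms active-region operation.

I_C ≈ 0.89 mA, V_CE ≈ 4 V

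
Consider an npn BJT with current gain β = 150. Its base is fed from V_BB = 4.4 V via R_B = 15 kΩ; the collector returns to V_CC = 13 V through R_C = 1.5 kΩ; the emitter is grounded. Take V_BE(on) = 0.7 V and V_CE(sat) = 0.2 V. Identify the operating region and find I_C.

Assume active: I_B = (4.4 − 0.7)/15 = 0.247 mA, giving I_C = β·I_B = 37 mA.
But then V_CE = 13 − 37×1.5 = -42.5 V < V_CE(sat) = 0.2 V — impossible in the active region.
So the transistor is saturated. With V_CE = 0.2 V, I_C = (V_CC − 0.2)/R_C = 12.8/1.5 = 8.53 mA.
Check: β·I_B = 37 mA > I_C = 8.53 mA, confirming saturation.

saturation; I_C ≈ 8.5 mA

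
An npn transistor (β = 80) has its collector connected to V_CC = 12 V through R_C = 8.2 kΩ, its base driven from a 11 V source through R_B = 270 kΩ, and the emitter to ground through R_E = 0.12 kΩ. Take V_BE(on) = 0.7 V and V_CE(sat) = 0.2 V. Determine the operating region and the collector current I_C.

saturation; I_C ≈ 1.4 mA

Assume active: I_B = (11 − 0.7)/(270 + 81×0.12) = 0.0368 mA, I_C = β·I_B = 2.95 mA.
Then V_CE = 12 − 2.95×8.2 − 2.98×0.12 = -12.5 V < 0.2 V — the active assumption fails.
Re-solve with V_CE = 0.2 V. KCL at the emitter: V_E/R_E = (V_BB−0.7−V_E)/R_B + (V_CC−0.2−V_E)/R_C, giving V_E = 0.175 V.
I_C = (V_CC − 0.2 − V_E)/R_C = (11.8 − 0.175)/8.2 = 1.42 mA.
Check: I_B = (10.3 − 0.175)/270 = 0.0375 mA, and β·I_B = 3 mA > I_C, confirming saturation.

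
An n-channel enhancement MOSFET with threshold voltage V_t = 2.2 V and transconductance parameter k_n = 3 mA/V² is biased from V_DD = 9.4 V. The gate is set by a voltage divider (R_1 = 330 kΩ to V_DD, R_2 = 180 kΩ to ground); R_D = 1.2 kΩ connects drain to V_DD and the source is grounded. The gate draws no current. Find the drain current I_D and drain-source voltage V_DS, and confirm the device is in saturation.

I_D ≈ 1.9 mA, V_DS ≈ 7.2 V

V_G = V_DD·R_2/(R_1+R_2) = 9.4×180/510 = 3.32 V. With the source grounded, V_GS = V_G = 3.32 V.
Assume saturation: I_D = (k_n/2)(V_GS − V_t)² = (3/2)×(3.32 − 2.2)² = 1.5×1.12² = 1.87 mA.
V_DS = V_DD − I_D·R_D = 9.4 − 1.87×1.2 = 7.15 V.
Saturation requires V_DS ≥ V_GS − V_t = 1.12 V; 7.15 ≥ 1.12 ✓.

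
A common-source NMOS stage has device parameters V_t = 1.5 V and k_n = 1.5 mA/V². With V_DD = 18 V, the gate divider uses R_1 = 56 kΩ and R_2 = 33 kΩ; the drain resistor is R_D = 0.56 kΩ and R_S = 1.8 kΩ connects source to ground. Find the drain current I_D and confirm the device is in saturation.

I_D ≈ 2 mA

V_G = V_DD·R_2/(R_1+R_2) = 18×33/89 = 6.67 V.
Assume saturation: I_D = (k_n/2)(V_GS − V_t)² with V_GS = V_G − I_D·R_S = 6.67 − 1.8·I_D.
Substituting gives 2.43·I_D² − 15·I_D + 20.1 = 0, with roots I_D = 1.97 or 4.19 mA.
The root I_D = 4.19 mA gives V_GS = -0.863 V ≤ V_t, so take I_D = 1.97 mA.
Then V_GS = 3.12 V and V_DS = V_DD − I_D(R_D+R_S) = 18 − 1.97×2.36 = 13.3 V.
Saturation requires V_DS ≥ V_GS − V_t = 1.62 V; 13.3 ≥ 1.62 ✓.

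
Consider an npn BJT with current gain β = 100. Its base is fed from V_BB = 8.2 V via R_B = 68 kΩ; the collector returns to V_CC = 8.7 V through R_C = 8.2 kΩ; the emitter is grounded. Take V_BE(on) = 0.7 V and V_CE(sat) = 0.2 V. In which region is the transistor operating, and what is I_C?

saturation; I_C ≈ 1 mA

Assume active: I_B = (8.2 − 0.7)/68 = 0.11 mA, giving I_C = β·I_B = 11 mA.
But then V_CE = 8.7 − 11×8.2 = -81.7 V < V_CE(sat) = 0.2 V — impossible in the active region.
So the transistor is saturated. With V_CE = 0.2 V, I_C = (V_CC − 0.2)/R_C = 8.5/8.2 = 1.04 mA.
Check: β·I_B = 11 mA > I_C = 1.04 mA, confirming saturation.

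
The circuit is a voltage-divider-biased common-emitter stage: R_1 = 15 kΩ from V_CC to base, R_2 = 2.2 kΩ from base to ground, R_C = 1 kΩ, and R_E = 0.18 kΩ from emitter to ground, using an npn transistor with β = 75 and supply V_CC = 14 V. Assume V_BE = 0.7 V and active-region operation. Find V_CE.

Thevenize the base divider: V_Th = V_CC·R_2/(R_1+R_2) = 14×2.2/17.2 = 1.79 V, R_Th = R_1‖R_2 = 1.92 kΩ.
Base-emitter loop: V_Th = I_B·R_Th + V_BE + (β+1)I_B·R_E, so I_B = (1.79 − 0.7) / (1.92 + 76×0.18) = 0.0699 mA.
I_C = β·I_B = 75×0.0699 = 5.24 mA, and I_E = (β+1)I_B = 5.31 mA.
V_CE = V_CC − I_C·R_C − I_E·R_E = 14 − 5.24×1 − 5.31×0.18 = 7.8 V.
V_CE = 7.8 V > 0.2 V confirms active-region operation.

V_CE ≈ 7.8 V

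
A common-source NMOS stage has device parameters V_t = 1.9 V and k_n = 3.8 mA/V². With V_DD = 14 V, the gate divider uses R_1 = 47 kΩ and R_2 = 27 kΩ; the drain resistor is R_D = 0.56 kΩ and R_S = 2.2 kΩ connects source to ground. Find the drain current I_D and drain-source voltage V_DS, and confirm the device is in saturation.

V_G = V_DD·R_2/(R_1+R_2) = 14×27/74 = 5.11 V.
Assume saturation: I_D = (k_n/2)(V_GS − V_t)² with V_GS = V_G − I_D·R_S = 5.11 − 2.2·I_D.
Substituting gives 9.2·I_D² − 27.8·I_D + 19.6 = 0, with roots I_D = 1.11 or 1.91 mA.
The root I_D = 1.91 mA gives V_GS = 0.896 V ≤ V_t, so take I_D = 1.11 mA.
Then V_GS = 2.66 V and V_DS = V_DD − I_D(R_D+R_S) = 14 − 1.11×2.76 = 10.9 V.
Saturation requires V_DS ≥ V_GS − V_t = 0.765 V; 10.9 ≥ 0.765 ✓.

I_D ≈ 1.1 mA, V_DS ≈ 11 V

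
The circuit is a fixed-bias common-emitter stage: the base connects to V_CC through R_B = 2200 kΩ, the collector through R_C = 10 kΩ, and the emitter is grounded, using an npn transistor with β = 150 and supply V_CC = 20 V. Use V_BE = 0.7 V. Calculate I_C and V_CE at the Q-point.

Base loop: V_CC = I_B·R_B + V_BE, so I_B = (20 − 0.7)/2200 kΩ = 0.00877 mA.
In the active region I_C = β·I_B = 150 × 0.00877 = 1.32 mA.
Collector loop: V_CE = V_CC − I_C·R_C = 20 − 1.32×10 = 6.84 V.
Since V_CE = 6.84 V > V_CE(sat) ≈ 0.2 V, the transistor is in the active region as assumed.

I_C ≈ 1.3 mA, V_CE ≈ 6.8 V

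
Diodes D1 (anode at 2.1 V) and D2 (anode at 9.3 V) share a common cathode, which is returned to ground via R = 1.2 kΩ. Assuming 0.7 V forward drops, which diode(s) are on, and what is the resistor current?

Only D2 conducts; I_R ≈ 7.2 mA

Assume both conduct. Then node N would need to be at both 2.1−0.7 = 1.4 V and 9.3−0.7 = 8.6 V, which is impossible.
Assume only D2 conducts: V_N = 9.3 − 0.7 = 8.6 V, so I_R = 8.6/1.2 = 7.17 mA.
Check D1: its anode-to-cathode voltage is 2.1 − 8.6 = -6.5 V < 0.7 V, so it is off. The assumption is consistent.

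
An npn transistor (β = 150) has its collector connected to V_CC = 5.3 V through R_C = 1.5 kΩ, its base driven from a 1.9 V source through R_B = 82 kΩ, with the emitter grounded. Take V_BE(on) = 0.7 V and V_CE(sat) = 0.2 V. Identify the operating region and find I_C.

Assume active. Base-emitter loop: I_B = (V_BB − V_BE)/R_B = (1.9 − 0.7)/82 = 0.0146 mA.
I_C = β·I_B = 150×0.0146 = 2.2 mA.
V_CE = V_CC − I_C·R_C = 5.3 − 2.2×1.5 = 2.01 V > V_CE(sat), so the active-region assumption holds.

active; I_C ≈ 2.2 mA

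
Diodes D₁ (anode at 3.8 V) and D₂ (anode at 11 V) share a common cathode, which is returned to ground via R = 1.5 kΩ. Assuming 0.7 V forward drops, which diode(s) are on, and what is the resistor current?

Assume both conduct. Then node N would need to be at both 3.8−0.7 = 3.1 V and 11−0.7 = 10.3 V, which is impossible.
Assume only D₂ conducts: V_N = 11 − 0.7 = 10.3 V, so I_R = 10.3/1.5 = 6.87 mA.
Check D₁: its anode-to-cathode voltage is 3.8 − 10.3 = -6.5 V < 0.7 V, so it is off. The assumption is consistent.

Only D₂ conducts; I_R ≈ 6.9 mA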